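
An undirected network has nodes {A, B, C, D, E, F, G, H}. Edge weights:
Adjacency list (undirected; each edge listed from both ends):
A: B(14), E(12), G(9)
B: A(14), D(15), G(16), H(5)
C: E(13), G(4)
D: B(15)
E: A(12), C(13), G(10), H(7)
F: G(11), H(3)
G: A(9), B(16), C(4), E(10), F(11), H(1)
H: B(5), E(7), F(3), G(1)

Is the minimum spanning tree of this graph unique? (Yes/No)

Kruskal's algorithm — process edges by increasing weight (ties by edge label):
G-H (1): add — endpoints in different components.
F-H (3): add — endpoints in different components.
C-G (4): add — endpoints in different components.
B-H (5): add — endpoints in different components.
E-H (7): add — endpoints in different components.
A-G (9): add — endpoints in different components.
E-G (10): skip — E and G already connected.
F-G (11): skip — F and G already connected.
A-E (12): skip — A and E already connected.
C-E (13): skip — C and E already connected.
A-B (14): skip — A and B already connected.
B-D (15): add — endpoints in different components.
Every non-tree edge has weight strictly greater than the heaviest edge on the tree path between its endpoints, so the MST is unique.

Yes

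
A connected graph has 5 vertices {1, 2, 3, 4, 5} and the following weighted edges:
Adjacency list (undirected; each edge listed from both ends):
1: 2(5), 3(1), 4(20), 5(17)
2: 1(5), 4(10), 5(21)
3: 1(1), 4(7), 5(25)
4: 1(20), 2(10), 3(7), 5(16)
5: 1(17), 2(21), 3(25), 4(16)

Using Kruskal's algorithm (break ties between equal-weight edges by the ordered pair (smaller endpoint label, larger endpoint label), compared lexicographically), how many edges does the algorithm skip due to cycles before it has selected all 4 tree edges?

1

Kruskal: consider edges lightest-first.
1—3 (1): add. Components now {1,3} {2} {4} {5}
1—2 (5): add. Components now {1,2,3} {4} {5}
3—4 (7): add. Components now {1,2,3,4} {5}
2—4 (10): skip — 2 and 4 already connected.
4—5 (16): add. Components now {1,2,3,4,5}
Edges rejected before the tree was complete: 1.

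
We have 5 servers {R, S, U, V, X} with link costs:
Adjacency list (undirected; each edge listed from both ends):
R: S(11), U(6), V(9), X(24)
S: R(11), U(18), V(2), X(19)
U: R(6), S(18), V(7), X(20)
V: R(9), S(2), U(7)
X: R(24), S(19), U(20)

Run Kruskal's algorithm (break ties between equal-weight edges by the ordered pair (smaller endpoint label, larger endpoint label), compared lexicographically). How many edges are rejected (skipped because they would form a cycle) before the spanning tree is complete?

Sort edges by weight, then run Kruskal:
S—V (2): add — endpoints in different components.
R—U (6): add — endpoints in different components.
U—V (7): add — endpoints in different components.
R—V (9): skip — V and R already connected.
R—S (11): skip — S and R already connected.
S—U (18): skip — U and S already connected.
S—X (19): add — endpoints in different components.
Edges rejected before the tree was complete: 3.

3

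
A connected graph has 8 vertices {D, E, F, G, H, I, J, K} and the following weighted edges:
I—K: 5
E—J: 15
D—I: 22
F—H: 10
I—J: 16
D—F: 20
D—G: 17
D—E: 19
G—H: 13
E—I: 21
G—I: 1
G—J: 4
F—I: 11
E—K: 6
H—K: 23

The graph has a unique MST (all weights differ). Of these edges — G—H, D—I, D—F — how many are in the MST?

0

Kruskal's algorithm — process edges by increasing weight (ties by edge label):
G—I (1): add — endpoints in different components.
G—J (4): add — endpoints in different components.
I—K (5): add — endpoints in different components.
E—K (6): add — endpoints in different components.
F—H (10): add — endpoints in different components.
F—I (11): add — endpoints in different components.
G—H (13): skip — G and H already connected.
E—J (15): skip — E and J already connected.
I—J (16): skip — I and J already connected.
D—G (17): add — endpoints in different components.
MST edge set: {G—I, G—J, I—K, E—K, F—H, F—I, D—G}.
Of the listed edges, {} are in the MST → 0.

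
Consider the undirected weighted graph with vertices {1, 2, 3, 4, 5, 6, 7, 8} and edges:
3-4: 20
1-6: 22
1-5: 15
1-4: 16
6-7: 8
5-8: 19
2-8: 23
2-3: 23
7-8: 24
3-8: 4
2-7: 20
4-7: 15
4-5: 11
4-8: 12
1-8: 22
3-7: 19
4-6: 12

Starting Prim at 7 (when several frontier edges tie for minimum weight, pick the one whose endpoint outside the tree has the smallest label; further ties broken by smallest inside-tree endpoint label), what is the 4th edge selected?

4-8

Prim's algorithm from 7:
Step 1: cheapest edge leaving the tree is 6-7 (8); add 6.
Step 2: cheapest edge leaving the tree is 4-6 (12); add 4.
Step 3: cheapest edge leaving the tree is 4-5 (11); add 5.
Step 4: cheapest edge leaving the tree is 4-8 (12); add 8.
Step 5: cheapest edge leaving the tree is 3-8 (4); add 3.
Step 6: cheapest edge leaving the tree is 1-5 (15); add 1.
Step 7: cheapest edge leaving the tree is 2-7 (20); add 2.
The 4th edge added is 4-8.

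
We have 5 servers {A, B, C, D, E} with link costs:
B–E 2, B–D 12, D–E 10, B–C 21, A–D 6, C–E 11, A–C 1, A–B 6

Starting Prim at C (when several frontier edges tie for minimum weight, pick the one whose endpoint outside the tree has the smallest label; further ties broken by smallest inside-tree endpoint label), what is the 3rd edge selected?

B-E

Prim, starting at C.
Step 1: cheapest edge leaving the tree is A–C (1); add A.
Step 2: cheapest edge leaving the tree is A–B (6); add B.
Step 3: cheapest edge leaving the tree is B–E (2); add E.
Step 4: cheapest edge leaving the tree is A–D (6); add D.
The 3rd edge added is B–E.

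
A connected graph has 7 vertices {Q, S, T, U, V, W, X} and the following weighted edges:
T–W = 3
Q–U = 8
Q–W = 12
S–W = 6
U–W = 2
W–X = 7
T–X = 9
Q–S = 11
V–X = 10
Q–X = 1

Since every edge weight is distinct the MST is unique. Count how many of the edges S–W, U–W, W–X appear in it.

3

Kruskal: consider edges lightest-first.
Q–X (1): add — endpoints in different components.
U–W (2): add — endpoints in different components.
T–W (3): add — endpoints in different components.
S–W (6): add — endpoints in different components.
W–X (7): add — endpoints in different components.
Q–U (8): skip — Q and U already connected.
T–X (9): skip — T and X already connected.
V–X (10): add — endpoints in different components.
MST edge set: {Q–X, U–W, T–W, S–W, W–X, V–X}.
Of the listed edges, {S–W, U–W, W–X} are in the MST → 3.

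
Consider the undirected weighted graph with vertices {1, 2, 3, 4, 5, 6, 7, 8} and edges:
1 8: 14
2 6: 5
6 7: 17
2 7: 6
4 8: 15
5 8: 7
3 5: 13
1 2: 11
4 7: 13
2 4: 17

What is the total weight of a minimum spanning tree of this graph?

69

Prim, starting at 6.
Step 1: frontier [2 6 5, 6 7 17] → take 2 6 (5); add 2.
Step 2: frontier [2 7 6, 1 2 11, 2 4 17, 6 7 17] → take 2 7 (6); add 7.
Step 3: frontier [1 2 11, 2 4 17, 4 7 13] → take 1 2 (11); add 1.
Step 4: frontier [1 8 14, 2 4 17, 4 7 13] → take 4 7 (13); add 4.
Step 5: frontier [1 8 14, 4 8 15] → take 1 8 (14); add 8.
Step 6: frontier [5 8 7] → take 5 8 (7); add 5.
Step 7: frontier [3 5 13] → take 3 5 (13); add 3.
MST edges: 2 6, 2 7, 1 2, 4 7, 1 8, 5 8, 3 5; total weight 5+6+11+13+14+7+13 = 69.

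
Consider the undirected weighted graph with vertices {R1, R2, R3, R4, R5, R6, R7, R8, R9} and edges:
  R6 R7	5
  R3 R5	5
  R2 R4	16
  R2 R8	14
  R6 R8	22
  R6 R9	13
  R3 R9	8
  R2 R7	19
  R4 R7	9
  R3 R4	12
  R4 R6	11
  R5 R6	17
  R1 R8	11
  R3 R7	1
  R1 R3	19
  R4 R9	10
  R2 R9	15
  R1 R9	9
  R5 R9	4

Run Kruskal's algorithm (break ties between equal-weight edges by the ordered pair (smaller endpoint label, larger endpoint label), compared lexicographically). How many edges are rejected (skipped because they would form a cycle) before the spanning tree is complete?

5

Kruskal's algorithm — process edges by increasing weight (ties by edge label):
R3 R7 (1): add — endpoints in different components.
R5 R9 (4): add — endpoints in different components.
R3 R5 (5): add — endpoints in different components.
R6 R7 (5): add — endpoints in different components.
R3 R9 (8): skip — R9 and R3 already connected.
R1 R9 (9): add — endpoints in different components.
R4 R7 (9): add — endpoints in different components.
R4 R9 (10): skip — R4 and R9 already connected.
R1 R8 (11): add — endpoints in different components.
R4 R6 (11): skip — R6 and R4 already connected.
R3 R4 (12): skip — R4 and R3 already connected.
R6 R9 (13): skip — R6 and R9 already connected.
R2 R8 (14): add — endpoints in different components.
Edges rejected before the tree was complete: 5.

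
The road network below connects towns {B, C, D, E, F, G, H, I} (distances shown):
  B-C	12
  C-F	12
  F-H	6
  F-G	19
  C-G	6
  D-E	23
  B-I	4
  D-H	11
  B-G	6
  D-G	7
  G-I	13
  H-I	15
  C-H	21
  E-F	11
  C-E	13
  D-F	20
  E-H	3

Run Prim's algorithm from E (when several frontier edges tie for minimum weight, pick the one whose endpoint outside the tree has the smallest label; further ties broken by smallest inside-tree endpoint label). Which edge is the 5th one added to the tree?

Prim, starting at E.
Step 1: cheapest edge leaving the tree is E-H (3); add H.
Step 2: cheapest edge leaving the tree is F-H (6); add F.
Step 3: cheapest edge leaving the tree is D-H (11); add D.
Step 4: cheapest edge leaving the tree is D-G (7); add G.
Step 5: cheapest edge leaving the tree is B-G (6); add B.
Step 6: cheapest edge leaving the tree is B-I (4); add I.
Step 7: cheapest edge leaving the tree is C-G (6); add C.
The 5th edge added is B-G.

B-G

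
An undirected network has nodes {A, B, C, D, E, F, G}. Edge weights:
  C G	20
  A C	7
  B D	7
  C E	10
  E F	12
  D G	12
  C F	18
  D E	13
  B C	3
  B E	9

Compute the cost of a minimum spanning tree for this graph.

Sort edges by weight, then run Kruskal:
B C (3): add — endpoints in different components.
A C (7): add — endpoints in different components.
B D (7): add — endpoints in different components.
B E (9): add — endpoints in different components.
C E (10): skip — C and E already connected.
D G (12): add — endpoints in different components.
E F (12): add — endpoints in different components.
MST edges: B C, A C, B D, B E, D G, E F; total weight 3+7+7+9+12+12 = 50.

50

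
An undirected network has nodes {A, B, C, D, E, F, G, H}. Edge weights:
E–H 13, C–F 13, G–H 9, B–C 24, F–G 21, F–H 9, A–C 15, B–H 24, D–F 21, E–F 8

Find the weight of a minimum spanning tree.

99

Kruskal's algorithm — process edges by increasing weight (ties by edge label):
E–F (8): add — endpoints in different components.
F–H (9): add — endpoints in different components.
G–H (9): add — endpoints in different components.
C–F (13): add — endpoints in different components.
E–H (13): skip — E and H already connected.
A–C (15): add — endpoints in different components.
D–F (21): add — endpoints in different components.
F–G (21): skip — F and G already connected.
B–C (24): add — endpoints in different components.
MST edges: E–F, F–H, G–H, C–F, A–C, D–F, B–C; total weight 8+9+9+13+15+21+24 = 99.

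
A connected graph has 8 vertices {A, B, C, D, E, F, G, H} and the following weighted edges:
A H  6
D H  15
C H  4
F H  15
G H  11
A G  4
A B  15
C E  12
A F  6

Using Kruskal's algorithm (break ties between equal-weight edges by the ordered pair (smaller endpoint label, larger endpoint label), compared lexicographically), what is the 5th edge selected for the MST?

Sort edges by weight, then run Kruskal:
A G (4): add — endpoints in different components.
C H (4): add — endpoints in different components.
A F (6): add — endpoints in different components.
A H (6): add — endpoints in different components.
G H (11): skip — G and H already connected.
C E (12): add — endpoints in different components.
A B (15): add — endpoints in different components.
D H (15): add — endpoints in different components.
The 5th edge added is C E.

C-E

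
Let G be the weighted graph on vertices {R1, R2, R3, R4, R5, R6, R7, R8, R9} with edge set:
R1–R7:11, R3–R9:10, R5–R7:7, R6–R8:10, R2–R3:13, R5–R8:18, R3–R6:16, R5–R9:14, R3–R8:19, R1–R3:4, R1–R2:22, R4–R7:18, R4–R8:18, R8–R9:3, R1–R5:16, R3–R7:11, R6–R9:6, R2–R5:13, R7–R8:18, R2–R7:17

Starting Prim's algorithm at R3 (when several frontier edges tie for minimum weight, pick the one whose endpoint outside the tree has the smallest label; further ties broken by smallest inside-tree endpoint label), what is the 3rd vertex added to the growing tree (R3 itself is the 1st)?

Prim's algorithm from R3:
Step 1: cheapest edge leaving the tree is R1–R3 (4); add R1.
Step 2: cheapest edge leaving the tree is R3–R9 (10); add R9.
Step 3: cheapest edge leaving the tree is R8–R9 (3); add R8.
Step 4: cheapest edge leaving the tree is R6–R9 (6); add R6.
Step 5: cheapest edge leaving the tree is R1–R7 (11); add R7.
Step 6: cheapest edge leaving the tree is R5–R7 (7); add R5.
Step 7: cheapest edge leaving the tree is R2–R3 (13); add R2.
Step 8: cheapest edge leaving the tree is R4–R7 (18); add R4.
Vertex order: R3, R1, R9, R8, R6, R7, R5, R2, R4. The 3rd vertex is R9.

R9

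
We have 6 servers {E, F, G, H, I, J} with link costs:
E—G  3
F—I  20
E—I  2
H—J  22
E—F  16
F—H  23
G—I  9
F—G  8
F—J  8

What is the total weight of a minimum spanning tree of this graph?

43

Kruskal: consider edges lightest-first.
E—I (2): add. Components now {E,I} {F} {G} {H} {J}
E—G (3): add. Components now {E,G,I} {F} {H} {J}
F—G (8): add. Components now {E,F,G,I} {H} {J}
F—J (8): add. Components now {E,F,G,I,J} {H}
G—I (9): skip — G and I already connected.
E—F (16): skip — E and F already connected.
F—I (20): skip — F and I already connected.
H—J (22): add. Components now {E,F,G,H,I,J}
MST edges: E—I, E—G, F—G, F—J, H—J; total weight 2+3+8+8+22 = 43.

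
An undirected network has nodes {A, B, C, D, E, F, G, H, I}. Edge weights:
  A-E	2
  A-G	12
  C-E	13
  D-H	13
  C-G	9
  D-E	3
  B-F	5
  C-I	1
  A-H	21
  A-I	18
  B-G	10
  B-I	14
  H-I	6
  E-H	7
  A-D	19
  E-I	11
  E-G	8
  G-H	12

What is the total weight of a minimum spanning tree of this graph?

42

Grow the tree from D using Prim:
Step 1: cheapest edge leaving the tree is D-E (3); add E.
Step 2: cheapest edge leaving the tree is A-E (2); add A.
Step 3: cheapest edge leaving the tree is E-H (7); add H.
Step 4: cheapest edge leaving the tree is H-I (6); add I.
Step 5: cheapest edge leaving the tree is C-I (1); add C.
Step 6: cheapest edge leaving the tree is E-G (8); add G.
Step 7: cheapest edge leaving the tree is B-G (10); add B.
Step 8: cheapest edge leaving the tree is B-F (5); add F.
MST edges: D-E, A-E, E-H, H-I, C-I, E-G, B-G, B-F; total weight 3+2+7+6+1+8+10+5 = 42.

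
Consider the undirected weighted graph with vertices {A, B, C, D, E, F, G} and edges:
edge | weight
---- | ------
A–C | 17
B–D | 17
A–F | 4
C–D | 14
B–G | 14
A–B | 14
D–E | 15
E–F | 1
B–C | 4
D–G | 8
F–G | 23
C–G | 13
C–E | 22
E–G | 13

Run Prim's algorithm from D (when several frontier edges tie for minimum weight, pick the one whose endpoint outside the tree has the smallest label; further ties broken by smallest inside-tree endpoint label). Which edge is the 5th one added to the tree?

Grow the tree from D using Prim:
Step 1: frontier [D–G 8, C–D 14, D–E 15, B–D 17] → take D–G (8); add G.
Step 2: frontier [C–D 14, D–E 15, B–D 17, C–G 13, E–G 13, B–G 14, F–G 23] → take C–G (13); add C.
Step 3: frontier [B–C 4, A–C 17, C–E 22, D–E 15, B–D 17, E–G 13, B–G 14, F–G 23] → take B–C (4); add B.
Step 4: frontier [A–B 14, A–C 17, C–E 22, D–E 15, E–G 13, F–G 23] → take E–G (13); add E.
Step 5: frontier [A–B 14, A–C 17, E–F 1, F–G 23] → take E–F (1); add F.
Step 6: frontier [A–B 14, A–C 17, A–F 4] → take A–F (4); add A.
The 5th edge added is E–F.

E-F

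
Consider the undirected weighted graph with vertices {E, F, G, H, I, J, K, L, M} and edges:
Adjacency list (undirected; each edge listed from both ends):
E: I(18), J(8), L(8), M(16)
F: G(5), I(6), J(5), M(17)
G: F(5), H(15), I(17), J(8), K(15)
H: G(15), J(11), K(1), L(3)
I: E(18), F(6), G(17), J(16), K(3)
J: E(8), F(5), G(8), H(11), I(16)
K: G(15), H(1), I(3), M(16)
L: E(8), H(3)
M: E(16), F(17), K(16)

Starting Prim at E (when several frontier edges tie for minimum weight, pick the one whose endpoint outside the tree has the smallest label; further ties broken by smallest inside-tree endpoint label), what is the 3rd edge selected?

F-G

Prim, starting at E.
Step 1: cheapest edge leaving the tree is E—J (8); add J.
Step 2: cheapest edge leaving the tree is F—J (5); add F.
Step 3: cheapest edge leaving the tree is F—G (5); add G.
Step 4: cheapest edge leaving the tree is F—I (6); add I.
Step 5: cheapest edge leaving the tree is I—K (3); add K.
Step 6: cheapest edge leaving the tree is H—K (1); add H.
Step 7: cheapest edge leaving the tree is H—L (3); add L.
Step 8: cheapest edge leaving the tree is E—M (16); add M.
The 3rd edge added is F—G.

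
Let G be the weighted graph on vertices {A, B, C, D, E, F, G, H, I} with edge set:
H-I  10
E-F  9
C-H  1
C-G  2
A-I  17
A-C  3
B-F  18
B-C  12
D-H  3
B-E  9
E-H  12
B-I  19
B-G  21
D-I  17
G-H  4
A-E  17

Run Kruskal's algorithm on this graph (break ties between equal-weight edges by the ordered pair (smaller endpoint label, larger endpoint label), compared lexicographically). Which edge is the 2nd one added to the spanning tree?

Sort edges by weight, then run Kruskal:
C-H (1): add — endpoints in different components.
C-G (2): add — endpoints in different components.
A-C (3): add — endpoints in different components.
D-H (3): add — endpoints in different components.
G-H (4): skip — G and H already connected.
B-E (9): add — endpoints in different components.
E-F (9): add — endpoints in different components.
H-I (10): add — endpoints in different components.
B-C (12): add — endpoints in different components.
The 2nd edge added is C-G.

C-G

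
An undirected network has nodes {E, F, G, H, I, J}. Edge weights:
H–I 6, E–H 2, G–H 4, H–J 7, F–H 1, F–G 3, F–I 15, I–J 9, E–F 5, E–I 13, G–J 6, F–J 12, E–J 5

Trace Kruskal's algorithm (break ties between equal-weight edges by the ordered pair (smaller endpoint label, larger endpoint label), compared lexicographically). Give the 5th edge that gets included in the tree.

Kruskal's algorithm — process edges by increasing weight (ties by edge label):
F–H (1): add. Components now {E} {F,H} {G} {I} {J}
E–H (2): add. Components now {E,F,H} {G} {I} {J}
F–G (3): add. Components now {E,F,G,H} {I} {J}
G–H (4): skip — G and H already connected.
E–F (5): skip — E and F already connected.
E–J (5): add. Components now {E,F,G,H,J} {I}
G–J (6): skip — G and J already connected.
H–I (6): add. Components now {E,F,G,H,I,J}
The 5th edge added is H–I.

H-I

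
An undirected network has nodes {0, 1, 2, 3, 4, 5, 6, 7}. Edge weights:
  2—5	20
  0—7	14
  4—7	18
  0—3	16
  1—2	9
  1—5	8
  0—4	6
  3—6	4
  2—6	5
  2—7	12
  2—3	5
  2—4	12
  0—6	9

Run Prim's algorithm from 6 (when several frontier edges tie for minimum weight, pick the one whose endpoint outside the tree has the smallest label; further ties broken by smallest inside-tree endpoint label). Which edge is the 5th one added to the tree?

1-2

Grow the tree from 6 using Prim:
Step 1: cheapest edge leaving the tree is 3—6 (4); add 3.
Step 2: cheapest edge leaving the tree is 2—3 (5); add 2.
Step 3: cheapest edge leaving the tree is 0—6 (9); add 0.
Step 4: cheapest edge leaving the tree is 0—4 (6); add 4.
Step 5: cheapest edge leaving the tree is 1—2 (9); add 1.
Step 6: cheapest edge leaving the tree is 1—5 (8); add 5.
Step 7: cheapest edge leaving the tree is 2—7 (12); add 7.
The 5th edge added is 1—2.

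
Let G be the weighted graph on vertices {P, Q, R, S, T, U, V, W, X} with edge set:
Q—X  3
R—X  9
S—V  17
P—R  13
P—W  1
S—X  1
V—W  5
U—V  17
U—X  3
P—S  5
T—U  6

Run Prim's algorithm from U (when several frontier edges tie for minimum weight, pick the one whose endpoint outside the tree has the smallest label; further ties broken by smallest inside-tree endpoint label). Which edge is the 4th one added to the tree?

P-S

Prim's algorithm from U:
Step 1: cheapest edge leaving the tree is U—X (3); add X.
Step 2: cheapest edge leaving the tree is S—X (1); add S.
Step 3: cheapest edge leaving the tree is Q—X (3); add Q.
Step 4: cheapest edge leaving the tree is P—S (5); add P.
Step 5: cheapest edge leaving the tree is P—W (1); add W.
Step 6: cheapest edge leaving the tree is V—W (5); add V.
Step 7: cheapest edge leaving the tree is T—U (6); add T.
Step 8: cheapest edge leaving the tree is R—X (9); add R.
The 4th edge added is P—S.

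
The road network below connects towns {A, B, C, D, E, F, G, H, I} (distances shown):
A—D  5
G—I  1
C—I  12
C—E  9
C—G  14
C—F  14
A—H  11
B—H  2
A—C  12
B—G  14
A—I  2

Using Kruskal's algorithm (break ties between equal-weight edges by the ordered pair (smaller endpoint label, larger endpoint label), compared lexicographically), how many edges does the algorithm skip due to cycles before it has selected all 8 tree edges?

2

Kruskal: consider edges lightest-first.
G—I (1): add — endpoints in different components.
A—I (2): add — endpoints in different components.
B—H (2): add — endpoints in different components.
A—D (5): add — endpoints in different components.
C—E (9): add — endpoints in different components.
A—H (11): add — endpoints in different components.
A—C (12): add — endpoints in different components.
C—I (12): skip — C and I already connected.
B—G (14): skip — B and G already connected.
C—F (14): add — endpoints in different components.
Edges rejected before the tree was complete: 2.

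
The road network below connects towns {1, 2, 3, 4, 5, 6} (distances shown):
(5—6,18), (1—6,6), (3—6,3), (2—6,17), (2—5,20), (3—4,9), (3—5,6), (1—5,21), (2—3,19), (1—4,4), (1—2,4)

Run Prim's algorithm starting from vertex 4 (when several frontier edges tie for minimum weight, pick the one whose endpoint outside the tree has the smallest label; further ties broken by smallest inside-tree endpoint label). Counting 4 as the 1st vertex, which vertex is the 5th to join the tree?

Grow the tree from 4 using Prim:
Step 1: frontier [1—4 4, 3—4 9] → take 1—4 (4); add 1.
Step 2: frontier [1—2 4, 1—6 6, 1—5 21, 3—4 9] → take 1—2 (4); add 2.
Step 3: frontier [1—6 6, 1—5 21, 2—6 17, 2—3 19, 2—5 20, 3—4 9] → take 1—6 (6); add 6.
Step 4: frontier [1—5 21, 2—3 19, 2—5 20, 3—4 9, 3—6 3, 5—6 18] → take 3—6 (3); add 3.
Step 5: frontier [1—5 21, 2—5 20, 3—5 6, 5—6 18] → take 3—5 (6); add 5.
Vertex order: 4, 1, 2, 6, 3, 5. The 5th vertex is 3.

3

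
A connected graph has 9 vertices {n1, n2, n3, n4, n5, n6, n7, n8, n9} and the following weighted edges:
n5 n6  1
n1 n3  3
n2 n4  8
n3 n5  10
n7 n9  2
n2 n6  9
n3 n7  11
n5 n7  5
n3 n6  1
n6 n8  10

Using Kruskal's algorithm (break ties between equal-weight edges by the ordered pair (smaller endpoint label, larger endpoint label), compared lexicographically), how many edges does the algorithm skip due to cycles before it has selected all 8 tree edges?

1

Kruskal: consider edges lightest-first.
n3 n6 (1): add — endpoints in different components.
n5 n6 (1): add — endpoints in different components.
n7 n9 (2): add — endpoints in different components.
n1 n3 (3): add — endpoints in different components.
n5 n7 (5): add — endpoints in different components.
n2 n4 (8): add — endpoints in different components.
n2 n6 (9): add — endpoints in different components.
n3 n5 (10): skip — n3 and n5 already connected.
n6 n8 (10): add — endpoints in different components.
Edges rejected before the tree was complete: 1.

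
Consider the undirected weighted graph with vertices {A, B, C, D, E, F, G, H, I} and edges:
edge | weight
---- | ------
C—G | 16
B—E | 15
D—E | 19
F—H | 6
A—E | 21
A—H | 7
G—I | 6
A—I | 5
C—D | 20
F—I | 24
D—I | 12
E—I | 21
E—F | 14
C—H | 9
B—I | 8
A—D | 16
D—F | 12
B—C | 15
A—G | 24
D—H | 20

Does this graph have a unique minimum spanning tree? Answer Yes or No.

No

Kruskal's algorithm — process edges by increasing weight (ties by edge label):
A—I (5): add — endpoints in different components.
F—H (6): add — endpoints in different components.
G—I (6): add — endpoints in different components.
A—H (7): add — endpoints in different components.
B—I (8): add — endpoints in different components.
C—H (9): add — endpoints in different components.
D—F (12): add — endpoints in different components.
D—I (12): skip — D and I already connected.
E—F (14): add — endpoints in different components.
Non-tree edge D—I has weight 12, equal to the heaviest edge on its tree cycle — swapping gives another MST of the same weight. Not unique.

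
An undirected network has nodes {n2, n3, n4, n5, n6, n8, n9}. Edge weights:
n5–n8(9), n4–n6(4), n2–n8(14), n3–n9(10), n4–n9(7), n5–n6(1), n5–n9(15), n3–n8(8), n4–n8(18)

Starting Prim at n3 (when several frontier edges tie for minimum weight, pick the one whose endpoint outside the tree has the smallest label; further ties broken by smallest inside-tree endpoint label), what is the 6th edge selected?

n2-n8

Grow the tree from n3 using Prim:
Step 1: cheapest edge leaving the tree is n3–n8 (8); add n8.
Step 2: cheapest edge leaving the tree is n5–n8 (9); add n5.
Step 3: cheapest edge leaving the tree is n5–n6 (1); add n6.
Step 4: cheapest edge leaving the tree is n4–n6 (4); add n4.
Step 5: cheapest edge leaving the tree is n4–n9 (7); add n9.
Step 6: cheapest edge leaving the tree is n2–n8 (14); add n2.
The 6th edge added is n2–n8.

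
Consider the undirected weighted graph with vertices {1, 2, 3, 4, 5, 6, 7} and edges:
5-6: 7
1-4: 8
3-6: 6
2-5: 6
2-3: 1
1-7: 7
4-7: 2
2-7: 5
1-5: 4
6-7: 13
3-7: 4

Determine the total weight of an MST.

23

Prim, starting at 1.
Step 1: cheapest edge leaving the tree is 1-5 (4); add 5.
Step 2: cheapest edge leaving the tree is 2-5 (6); add 2.
Step 3: cheapest edge leaving the tree is 2-3 (1); add 3.
Step 4: cheapest edge leaving the tree is 3-7 (4); add 7.
Step 5: cheapest edge leaving the tree is 4-7 (2); add 4.
Step 6: cheapest edge leaving the tree is 3-6 (6); add 6.
MST edges: 1-5, 2-5, 2-3, 3-7, 4-7, 3-6; total weight 4+6+1+4+2+6 = 23.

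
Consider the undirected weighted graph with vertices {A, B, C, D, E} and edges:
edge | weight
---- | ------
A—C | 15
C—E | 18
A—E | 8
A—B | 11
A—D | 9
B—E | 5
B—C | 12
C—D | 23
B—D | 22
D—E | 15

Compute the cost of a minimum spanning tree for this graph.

Sort edges by weight, then run Kruskal:
B—E (5): add — endpoints in different components.
A—E (8): add — endpoints in different components.
A—D (9): add — endpoints in different components.
A—B (11): skip — A and B already connected.
B—C (12): add — endpoints in different components.
MST edges: B—E, A—E, A—D, B—C; total weight 5+8+9+12 = 34.

34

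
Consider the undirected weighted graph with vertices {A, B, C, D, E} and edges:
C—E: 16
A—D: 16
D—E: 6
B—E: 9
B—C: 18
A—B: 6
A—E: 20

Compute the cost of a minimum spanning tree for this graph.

Prim's algorithm from A:
Step 1: frontier [A—B 6, A—D 16, A—E 20] → take A—B (6); add B.
Step 2: frontier [A—D 16, A—E 20, B—E 9, B—C 18] → take B—E (9); add E.
Step 3: frontier [A—D 16, B—C 18, D—E 6, C—E 16] → take D—E (6); add D.
Step 4: frontier [B—C 18, C—E 16] → take C—E (16); add C.
MST edges: A—B, B—E, D—E, C—E; total weight 6+9+6+16 = 37.

37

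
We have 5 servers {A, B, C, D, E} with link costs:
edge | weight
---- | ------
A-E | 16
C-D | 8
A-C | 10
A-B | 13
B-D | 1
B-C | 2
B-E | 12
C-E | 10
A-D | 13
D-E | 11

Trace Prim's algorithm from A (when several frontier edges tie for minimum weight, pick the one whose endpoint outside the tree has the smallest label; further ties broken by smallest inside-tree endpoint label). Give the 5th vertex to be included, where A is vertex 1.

Prim, starting at A.
Step 1: frontier [A-C 10, A-B 13, A-D 13, A-E 16] → take A-C (10); add C.
Step 2: frontier [A-B 13, A-D 13, A-E 16, B-C 2, C-D 8, C-E 10] → take B-C (2); add B.
Step 3: frontier [A-D 13, A-E 16, B-D 1, B-E 12, C-D 8, C-E 10] → take B-D (1); add D.
Step 4: frontier [A-E 16, B-E 12, C-E 10, D-E 11] → take C-E (10); add E.
Vertex order: A, C, B, D, E. The 5th vertex is E.

E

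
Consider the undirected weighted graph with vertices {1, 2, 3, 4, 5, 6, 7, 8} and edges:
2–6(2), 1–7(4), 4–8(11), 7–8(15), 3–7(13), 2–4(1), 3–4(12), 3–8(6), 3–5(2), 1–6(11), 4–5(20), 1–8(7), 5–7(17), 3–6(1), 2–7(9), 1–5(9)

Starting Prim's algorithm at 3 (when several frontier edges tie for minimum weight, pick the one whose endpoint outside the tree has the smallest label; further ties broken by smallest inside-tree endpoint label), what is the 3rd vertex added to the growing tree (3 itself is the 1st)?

2

Grow the tree from 3 using Prim:
Step 1: cheapest edge leaving the tree is 3–6 (1); add 6.
Step 2: cheapest edge leaving the tree is 2–6 (2); add 2.
Step 3: cheapest edge leaving the tree is 2–4 (1); add 4.
Step 4: cheapest edge leaving the tree is 3–5 (2); add 5.
Step 5: cheapest edge leaving the tree is 3–8 (6); add 8.
Step 6: cheapest edge leaving the tree is 1–8 (7); add 1.
Step 7: cheapest edge leaving the tree is 1–7 (4); add 7.
Vertex order: 3, 6, 2, 4, 5, 8, 1, 7. The 3rd vertex is 2.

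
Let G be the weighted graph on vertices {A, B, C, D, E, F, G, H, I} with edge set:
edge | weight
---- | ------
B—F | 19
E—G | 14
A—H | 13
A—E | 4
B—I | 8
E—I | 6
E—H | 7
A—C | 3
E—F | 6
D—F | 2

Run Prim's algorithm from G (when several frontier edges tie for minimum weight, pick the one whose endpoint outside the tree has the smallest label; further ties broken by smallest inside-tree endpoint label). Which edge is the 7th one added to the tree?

E-H

Grow the tree from G using Prim:
Step 1: cheapest edge leaving the tree is E—G (14); add E.
Step 2: cheapest edge leaving the tree is A—E (4); add A.
Step 3: cheapest edge leaving the tree is A—C (3); add C.
Step 4: cheapest edge leaving the tree is E—F (6); add F.
Step 5: cheapest edge leaving the tree is D—F (2); add D.
Step 6: cheapest edge leaving the tree is E—I (6); add I.
Step 7: cheapest edge leaving the tree is E—H (7); add H.
Step 8: cheapest edge leaving the tree is B—I (8); add B.
The 7th edge added is E—H.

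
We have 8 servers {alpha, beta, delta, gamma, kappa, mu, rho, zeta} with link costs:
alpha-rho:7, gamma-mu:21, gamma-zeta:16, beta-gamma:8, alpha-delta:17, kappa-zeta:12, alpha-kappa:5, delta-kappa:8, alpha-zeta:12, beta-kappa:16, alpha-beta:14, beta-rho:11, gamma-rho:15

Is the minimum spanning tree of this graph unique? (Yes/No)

Sort edges by weight, then run Kruskal:
alpha-kappa (5): add — endpoints in different components.
alpha-rho (7): add — endpoints in different components.
beta-gamma (8): add — endpoints in different components.
delta-kappa (8): add — endpoints in different components.
beta-rho (11): add — endpoints in different components.
alpha-zeta (12): add — endpoints in different components.
kappa-zeta (12): skip — kappa and zeta already connected.
alpha-beta (14): skip — alpha and beta already connected.
gamma-rho (15): skip — gamma and rho already connected.
beta-kappa (16): skip — kappa and beta already connected.
gamma-zeta (16): skip — gamma and zeta already connected.
alpha-delta (17): skip — delta and alpha already connected.
gamma-mu (21): add — endpoints in different components.
Non-tree edge kappa-zeta has weight 12, equal to the heaviest edge on its tree cycle — swapping gives another MST of the same weight. Not unique.

No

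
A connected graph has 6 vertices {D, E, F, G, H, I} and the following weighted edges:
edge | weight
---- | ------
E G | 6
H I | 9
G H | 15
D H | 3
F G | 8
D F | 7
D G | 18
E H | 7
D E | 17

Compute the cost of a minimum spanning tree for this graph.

Kruskal's algorithm — process edges by increasing weight (ties by edge label):
D H (3): add — endpoints in different components.
E G (6): add — endpoints in different components.
D F (7): add — endpoints in different components.
E H (7): add — endpoints in different components.
F G (8): skip — F and G already connected.
H I (9): add — endpoints in different components.
MST edges: D H, E G, D F, E H, H I; total weight 3+6+7+7+9 = 32.

32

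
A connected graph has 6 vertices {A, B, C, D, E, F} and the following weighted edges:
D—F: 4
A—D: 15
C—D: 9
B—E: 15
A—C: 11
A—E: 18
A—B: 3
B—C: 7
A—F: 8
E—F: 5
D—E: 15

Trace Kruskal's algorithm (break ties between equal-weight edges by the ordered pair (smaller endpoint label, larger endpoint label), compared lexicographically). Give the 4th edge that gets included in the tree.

B-C

Sort edges by weight, then run Kruskal:
A—B (3): add. Components now {A,B} {C} {D} {E} {F}
D—F (4): add. Components now {A,B} {C} {D,F} {E}
E—F (5): add. Components now {A,B} {C} {D,E,F}
B—C (7): add. Components now {A,B,C} {D,E,F}
A—F (8): add. Components now {A,B,C,D,E,F}
The 4th edge added is B—C.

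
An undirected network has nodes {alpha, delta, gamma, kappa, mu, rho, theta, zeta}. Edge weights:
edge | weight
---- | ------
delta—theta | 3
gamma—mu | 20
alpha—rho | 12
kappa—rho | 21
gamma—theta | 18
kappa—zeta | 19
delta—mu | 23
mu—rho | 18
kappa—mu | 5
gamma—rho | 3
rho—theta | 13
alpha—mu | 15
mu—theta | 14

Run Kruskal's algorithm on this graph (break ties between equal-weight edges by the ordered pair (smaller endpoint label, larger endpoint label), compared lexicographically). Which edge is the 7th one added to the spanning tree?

kappa-zeta

Kruskal: consider edges lightest-first.
delta—theta (3): add — endpoints in different components.
gamma—rho (3): add — endpoints in different components.
kappa—mu (5): add — endpoints in different components.
alpha—rho (12): add — endpoints in different components.
rho—theta (13): add — endpoints in different components.
mu—theta (14): add — endpoints in different components.
alpha—mu (15): skip — mu and alpha already connected.
gamma—theta (18): skip — theta and gamma already connected.
mu—rho (18): skip — mu and rho already connected.
kappa—zeta (19): add — endpoints in different components.
The 7th edge added is kappa—zeta.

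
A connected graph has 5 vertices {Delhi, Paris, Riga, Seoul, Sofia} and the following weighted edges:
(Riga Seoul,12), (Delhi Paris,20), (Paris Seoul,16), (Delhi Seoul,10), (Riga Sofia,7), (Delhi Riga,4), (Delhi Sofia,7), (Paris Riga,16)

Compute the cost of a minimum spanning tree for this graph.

Sort edges by weight, then run Kruskal:
Delhi Riga (4): add — endpoints in different components.
Delhi Sofia (7): add — endpoints in different components.
Riga Sofia (7): skip — Riga and Sofia already connected.
Delhi Seoul (10): add — endpoints in different components.
Riga Seoul (12): skip — Seoul and Riga already connected.
Paris Riga (16): add — endpoints in different components.
MST edges: Delhi Riga, Delhi Sofia, Delhi Seoul, Paris Riga; total weight 4+7+10+16 = 37.

37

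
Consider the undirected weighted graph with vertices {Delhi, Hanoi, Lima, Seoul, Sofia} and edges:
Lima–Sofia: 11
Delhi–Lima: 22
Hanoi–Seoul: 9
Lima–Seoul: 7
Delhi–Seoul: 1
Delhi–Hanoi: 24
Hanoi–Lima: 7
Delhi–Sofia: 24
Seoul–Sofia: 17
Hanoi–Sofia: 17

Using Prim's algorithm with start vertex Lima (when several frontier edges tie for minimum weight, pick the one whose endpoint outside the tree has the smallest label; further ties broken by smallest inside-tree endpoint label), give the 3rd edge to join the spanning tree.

Prim's algorithm from Lima:
Step 1: cheapest edge leaving the tree is Hanoi–Lima (7); add Hanoi.
Step 2: cheapest edge leaving the tree is Lima–Seoul (7); add Seoul.
Step 3: cheapest edge leaving the tree is Delhi–Seoul (1); add Delhi.
Step 4: cheapest edge leaving the tree is Lima–Sofia (11); add Sofia.
The 3rd edge added is Delhi–Seoul.

Delhi-Seoul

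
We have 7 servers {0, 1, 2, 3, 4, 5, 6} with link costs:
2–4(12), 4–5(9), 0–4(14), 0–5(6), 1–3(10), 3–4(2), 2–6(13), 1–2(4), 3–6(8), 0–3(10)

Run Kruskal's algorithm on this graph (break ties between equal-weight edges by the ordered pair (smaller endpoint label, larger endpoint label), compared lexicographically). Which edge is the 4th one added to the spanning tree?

3-6

Kruskal's algorithm — process edges by increasing weight (ties by edge label):
3–4 (2): add — endpoints in different components.
1–2 (4): add — endpoints in different components.
0–5 (6): add — endpoints in different components.
3–6 (8): add — endpoints in different components.
4–5 (9): add — endpoints in different components.
0–3 (10): skip — 0 and 3 already connected.
1–3 (10): add — endpoints in different components.
The 4th edge added is 3–6.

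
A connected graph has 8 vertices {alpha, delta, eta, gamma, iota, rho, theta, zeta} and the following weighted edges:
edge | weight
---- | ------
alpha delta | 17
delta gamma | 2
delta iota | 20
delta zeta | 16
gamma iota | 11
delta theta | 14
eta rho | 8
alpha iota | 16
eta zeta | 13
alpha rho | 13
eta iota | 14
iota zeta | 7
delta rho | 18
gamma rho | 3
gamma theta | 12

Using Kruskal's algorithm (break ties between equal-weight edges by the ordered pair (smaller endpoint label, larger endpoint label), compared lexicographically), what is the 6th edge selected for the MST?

gamma-theta

Kruskal: consider edges lightest-first.
delta gamma (2): add — endpoints in different components.
gamma rho (3): add — endpoints in different components.
iota zeta (7): add — endpoints in different components.
eta rho (8): add — endpoints in different components.
gamma iota (11): add — endpoints in different components.
gamma theta (12): add — endpoints in different components.
alpha rho (13): add — endpoints in different components.
The 6th edge added is gamma theta.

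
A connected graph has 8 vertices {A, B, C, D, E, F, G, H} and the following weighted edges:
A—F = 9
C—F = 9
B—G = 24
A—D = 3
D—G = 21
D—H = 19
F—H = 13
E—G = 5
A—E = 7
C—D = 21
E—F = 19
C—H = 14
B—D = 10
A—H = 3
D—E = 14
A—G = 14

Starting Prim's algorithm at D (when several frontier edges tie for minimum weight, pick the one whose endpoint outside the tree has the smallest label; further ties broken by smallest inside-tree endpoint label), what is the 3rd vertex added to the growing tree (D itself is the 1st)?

H

Grow the tree from D using Prim:
Step 1: cheapest edge leaving the tree is A—D (3); add A.
Step 2: cheapest edge leaving the tree is A—H (3); add H.
Step 3: cheapest edge leaving the tree is A—E (7); add E.
Step 4: cheapest edge leaving the tree is E—G (5); add G.
Step 5: cheapest edge leaving the tree is A—F (9); add F.
Step 6: cheapest edge leaving the tree is C—F (9); add C.
Step 7: cheapest edge leaving the tree is B—D (10); add B.
Vertex order: D, A, H, E, G, F, C, B. The 3rd vertex is H.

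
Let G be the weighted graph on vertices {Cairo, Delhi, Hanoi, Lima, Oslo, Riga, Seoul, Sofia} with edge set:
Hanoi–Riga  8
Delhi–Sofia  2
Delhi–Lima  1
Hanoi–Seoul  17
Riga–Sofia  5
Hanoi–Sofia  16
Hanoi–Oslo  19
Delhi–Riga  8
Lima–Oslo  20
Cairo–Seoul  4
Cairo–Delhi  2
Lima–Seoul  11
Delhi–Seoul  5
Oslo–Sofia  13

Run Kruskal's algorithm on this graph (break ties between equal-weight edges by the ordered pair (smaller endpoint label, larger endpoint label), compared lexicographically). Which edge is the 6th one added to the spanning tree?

Hanoi-Riga

Sort edges by weight, then run Kruskal:
Delhi–Lima (1): add — endpoints in different components.
Cairo–Delhi (2): add — endpoints in different components.
Delhi–Sofia (2): add — endpoints in different components.
Cairo–Seoul (4): add — endpoints in different components.
Delhi–Seoul (5): skip — Delhi and Seoul already connected.
Riga–Sofia (5): add — endpoints in different components.
Delhi–Riga (8): skip — Delhi and Riga already connected.
Hanoi–Riga (8): add — endpoints in different components.
Lima–Seoul (11): skip — Lima and Seoul already connected.
Oslo–Sofia (13): add — endpoints in different components.
The 6th edge added is Hanoi–Riga.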